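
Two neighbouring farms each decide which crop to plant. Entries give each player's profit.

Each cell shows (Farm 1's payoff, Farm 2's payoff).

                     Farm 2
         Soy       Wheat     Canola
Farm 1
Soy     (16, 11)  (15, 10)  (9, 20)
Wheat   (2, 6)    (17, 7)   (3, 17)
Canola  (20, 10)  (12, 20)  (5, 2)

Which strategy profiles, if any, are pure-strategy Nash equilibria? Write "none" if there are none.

For each player, find the best response to each opponent profile; mutual best responses are the pure NE.
Farm 1 against Soy: payoffs 16, 2, 20 → best response Canola.
Farm 1 against Wheat: payoffs 15, 17, 12 → best response Wheat.
Farm 1 against Canola: payoffs 9, 3, 5 → best response Soy.
Farm 2 against Soy: payoffs 11, 10, 20 → best response Canola.
Farm 2 against Wheat: payoffs 6, 7, 17 → best response Canola.
Farm 2 against Canola: payoffs 10, 20, 2 → best response Wheat.
Mutual best responses: (Soy, Canola).

Pure NE: (Soy, Canola)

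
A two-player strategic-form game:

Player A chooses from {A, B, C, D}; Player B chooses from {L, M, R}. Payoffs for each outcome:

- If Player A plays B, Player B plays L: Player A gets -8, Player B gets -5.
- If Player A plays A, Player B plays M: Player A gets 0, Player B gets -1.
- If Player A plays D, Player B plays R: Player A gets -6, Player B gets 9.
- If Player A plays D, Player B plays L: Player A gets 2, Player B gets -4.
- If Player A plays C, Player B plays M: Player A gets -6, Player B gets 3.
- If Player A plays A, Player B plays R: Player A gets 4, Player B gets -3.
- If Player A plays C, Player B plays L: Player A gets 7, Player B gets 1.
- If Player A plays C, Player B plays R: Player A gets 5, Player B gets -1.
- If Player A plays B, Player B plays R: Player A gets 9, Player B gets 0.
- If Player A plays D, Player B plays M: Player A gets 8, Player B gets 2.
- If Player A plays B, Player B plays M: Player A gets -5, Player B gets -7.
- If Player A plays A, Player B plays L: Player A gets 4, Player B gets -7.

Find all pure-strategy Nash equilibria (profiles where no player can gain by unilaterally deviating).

Player A against L: payoffs 4, -8, 7, 2 → best response C.
Player A against M: payoffs 0, -5, -6, 8 → best response D.
Player A against R: payoffs 4, 9, 5, -6 → best response B.
Player B against A: payoffs -7, -1, -3 → best response M.
Player B against B: payoffs -5, -7, 0 → best response R.
Player B against C: payoffs 1, 3, -1 → best response M.
Player B against D: payoffs -4, 2, 9 → best response R.
Mutual best responses: (B, R).

(B, R)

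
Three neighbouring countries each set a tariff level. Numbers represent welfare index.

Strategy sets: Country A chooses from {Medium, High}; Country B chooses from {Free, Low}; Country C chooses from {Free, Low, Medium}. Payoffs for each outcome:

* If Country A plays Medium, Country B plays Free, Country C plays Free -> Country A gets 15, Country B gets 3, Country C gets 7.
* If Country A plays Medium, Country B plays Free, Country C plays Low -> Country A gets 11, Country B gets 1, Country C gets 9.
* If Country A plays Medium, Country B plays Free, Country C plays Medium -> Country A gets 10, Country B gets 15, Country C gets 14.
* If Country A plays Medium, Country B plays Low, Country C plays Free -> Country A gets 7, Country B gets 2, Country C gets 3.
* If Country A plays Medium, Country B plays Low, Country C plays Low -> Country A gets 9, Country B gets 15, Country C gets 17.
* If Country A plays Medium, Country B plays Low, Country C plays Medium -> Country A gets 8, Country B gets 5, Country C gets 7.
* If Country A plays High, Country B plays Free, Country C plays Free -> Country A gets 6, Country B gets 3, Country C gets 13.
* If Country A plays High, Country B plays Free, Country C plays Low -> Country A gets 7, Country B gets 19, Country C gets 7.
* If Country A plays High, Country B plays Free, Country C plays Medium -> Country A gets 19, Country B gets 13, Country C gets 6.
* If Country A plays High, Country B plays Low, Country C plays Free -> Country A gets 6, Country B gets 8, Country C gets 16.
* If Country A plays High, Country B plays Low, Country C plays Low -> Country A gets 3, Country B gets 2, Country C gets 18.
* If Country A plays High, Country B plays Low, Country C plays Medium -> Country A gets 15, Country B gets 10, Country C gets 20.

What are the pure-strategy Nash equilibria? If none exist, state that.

Check each profile: it is a Nash equilibrium iff no player can strictly gain by switching unilaterally.
(Medium, Free, Free): Country C can switch to Low (7 → 9). Not NE.
(Medium, Free, Low): Country B can switch to Low (1 → 15). Not NE.
(Medium, Free, Medium): Country A can switch to High (10 → 19). Not NE.
(Medium, Low, Free): Country B can switch to Free (2 → 3). Not NE.
(Medium, Low, Low): Country A gets 9, best alternative 3; Country B gets 15, best alternative 1; Country C gets 17, best alternative 7. No profitable deviation — NE.
(Medium, Low, Medium): Country A can switch to High (8 → 15). Not NE.
(High, Free, Free): Country A can switch to Medium (6 → 15). Not NE.
(High, Free, Low): Country A can switch to Medium (7 → 11). Not NE.
(High, Free, Medium): Country C can switch to Free (6 → 13). Not NE.
(High, Low, Free): Country A can switch to Medium (6 → 7). Not NE.
(High, Low, Low): Country A can switch to Medium (3 → 9). Not NE.
(High, Low, Medium): Country B can switch to Free (10 → 13). Not NE.

(Medium, Low, Low)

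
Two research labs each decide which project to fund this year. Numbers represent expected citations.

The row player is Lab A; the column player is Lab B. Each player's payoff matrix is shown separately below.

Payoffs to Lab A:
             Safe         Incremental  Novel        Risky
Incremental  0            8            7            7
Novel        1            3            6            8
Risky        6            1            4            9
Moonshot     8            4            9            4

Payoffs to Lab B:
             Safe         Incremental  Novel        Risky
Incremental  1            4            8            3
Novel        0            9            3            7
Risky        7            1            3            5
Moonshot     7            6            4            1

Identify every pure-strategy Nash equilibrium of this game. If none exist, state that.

(Incremental, Safe): Lab A can switch to Novel (0 → 1). Not NE.
(Incremental, Incremental): Lab B can switch to Novel (4 → 8). Not NE.
(Incremental, Novel): Lab A can switch to Moonshot (7 → 9). Not NE.
(Incremental, Risky): Lab A can switch to Novel (7 → 8). Not NE.
(Novel, Safe): Lab A can switch to Risky (1 → 6). Not NE.
(Novel, Incremental): Lab A can switch to Incremental (3 → 8). Not NE.
(Novel, Novel): Lab A can switch to Incremental (6 → 7). Not NE.
(Novel, Risky): Lab A can switch to Risky (8 → 9). Not NE.
(Risky, Safe): Lab A can switch to Moonshot (6 → 8). Not NE.
(Risky, Incremental): Lab A can switch to Incremental (1 → 8). Not NE.
(Moonshot, Safe): Lab A gets 8, best alternative 6; Lab B gets 7, best alternative 6. No profitable deviation — NE.
(The remaining 5 profiles each have a profitable deviation by the same check.)

The unique pure-strategy Nash equilibrium is (Moonshot, Safe).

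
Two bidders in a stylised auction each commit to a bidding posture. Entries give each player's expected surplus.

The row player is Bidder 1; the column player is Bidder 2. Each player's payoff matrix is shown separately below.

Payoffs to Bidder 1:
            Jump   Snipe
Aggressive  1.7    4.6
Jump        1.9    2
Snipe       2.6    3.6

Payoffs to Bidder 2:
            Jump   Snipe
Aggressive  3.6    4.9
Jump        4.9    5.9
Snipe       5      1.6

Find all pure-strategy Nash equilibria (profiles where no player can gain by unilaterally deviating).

Bidder 1 against Jump: payoffs 1.7, 1.9, 2.6 → best response Snipe.
Bidder 1 against Snipe: payoffs 4.6, 2, 3.6 → best response Aggressive.
Bidder 2 against Aggressive: payoffs 3.6, 4.9 → best response Snipe.
Bidder 2 against Jump: payoffs 4.9, 5.9 → best response Snipe.
Bidder 2 against Snipe: payoffs 5, 1.6 → best response Jump.
Mutual best responses: (Aggressive, Snipe); (Snipe, Jump).

Pure-strategy Nash equilibria: (Aggressive, Snipe), (Snipe, Jump)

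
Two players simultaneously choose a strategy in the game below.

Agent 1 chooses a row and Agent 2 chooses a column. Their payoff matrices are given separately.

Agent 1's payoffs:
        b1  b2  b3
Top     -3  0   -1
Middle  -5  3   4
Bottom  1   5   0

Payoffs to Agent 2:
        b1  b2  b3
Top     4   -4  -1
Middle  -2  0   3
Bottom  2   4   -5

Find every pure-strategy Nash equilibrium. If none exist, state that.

The pure Nash equilibria are (Middle, b3), (Bottom, b2).

Mark each player's best response to every combination of opponents' strategies; a profile where every player is best-responding is a pure Nash equilibrium.
Agent 1 against b1: payoffs -3, -5, 1 → best response Bottom.
Agent 1 against b2: payoffs 0, 3, 5 → best response Bottom.
Agent 1 against b3: payoffs -1, 4, 0 → best response Middle.
Agent 2 against Top: payoffs 4, -4, -1 → best response b1.
Agent 2 against Middle: payoffs -2, 0, 3 → best response b3.
Agent 2 against Bottom: payoffs 2, 4, -5 → best response b2.
Mutual best responses: (Middle, b3); (Bottom, b2).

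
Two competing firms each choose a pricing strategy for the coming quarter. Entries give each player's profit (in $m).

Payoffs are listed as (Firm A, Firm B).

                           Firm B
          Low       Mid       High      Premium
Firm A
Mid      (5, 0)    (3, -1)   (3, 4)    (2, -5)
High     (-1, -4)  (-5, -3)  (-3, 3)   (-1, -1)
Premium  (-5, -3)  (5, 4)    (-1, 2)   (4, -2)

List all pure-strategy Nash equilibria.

Firm A against Low: payoffs 5, -1, -5 → best response Mid.
Firm A against Mid: payoffs 3, -5, 5 → best response Premium.
Firm A against High: payoffs 3, -3, -1 → best response Mid.
Firm A against Premium: payoffs 2, -1, 4 → best response Premium.
Firm B against Mid: payoffs 0, -1, 4, -5 → best response High.
Firm B against High: payoffs -4, -3, 3, -1 → best response High.
Firm B against Premium: payoffs -3, 4, 2, -2 → best response Mid.
Mutual best responses: (Mid, High); (Premium, Mid).

The pure Nash equilibria are (Mid, High); (Premium, Mid).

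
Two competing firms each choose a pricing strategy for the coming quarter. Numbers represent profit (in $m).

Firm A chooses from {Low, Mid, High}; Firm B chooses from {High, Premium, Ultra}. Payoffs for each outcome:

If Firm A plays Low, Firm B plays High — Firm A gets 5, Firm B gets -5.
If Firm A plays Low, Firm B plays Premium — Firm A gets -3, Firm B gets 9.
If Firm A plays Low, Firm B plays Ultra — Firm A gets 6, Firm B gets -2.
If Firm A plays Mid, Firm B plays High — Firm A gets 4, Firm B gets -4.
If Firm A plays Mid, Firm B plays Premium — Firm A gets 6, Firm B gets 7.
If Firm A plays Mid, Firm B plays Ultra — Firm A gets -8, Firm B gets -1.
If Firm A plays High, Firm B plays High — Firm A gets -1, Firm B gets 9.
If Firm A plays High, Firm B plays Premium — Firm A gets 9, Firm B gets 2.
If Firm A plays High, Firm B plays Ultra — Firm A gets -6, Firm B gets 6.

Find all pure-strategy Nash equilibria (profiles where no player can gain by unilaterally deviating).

none

Firm A against High: payoffs 5, 4, -1 → best response Low.
Firm A against Premium: payoffs -3, 6, 9 → best response High.
Firm A against Ultra: payoffs 6, -8, -6 → best response Low.
Firm B against Low: payoffs -5, 9, -2 → best response Premium.
Firm B against Mid: payoffs -4, 7, -1 → best response Premium.
Firm B against High: payoffs 9, 2, 6 → best response High.
No profile is a mutual best response for all players.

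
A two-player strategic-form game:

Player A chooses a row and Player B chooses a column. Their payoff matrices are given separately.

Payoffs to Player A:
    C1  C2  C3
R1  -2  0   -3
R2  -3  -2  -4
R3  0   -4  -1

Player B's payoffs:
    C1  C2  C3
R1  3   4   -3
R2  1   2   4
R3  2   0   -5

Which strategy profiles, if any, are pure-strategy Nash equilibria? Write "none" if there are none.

For each player, find the best response to each opponent profile; mutual best responses are the pure NE.
Player A against C1: payoffs -2, -3, 0 → best response R3.
Player A against C2: payoffs 0, -2, -4 → best response R1.
Player A against C3: payoffs -3, -4, -1 → best response R3.
Player B against R1: payoffs 3, 4, -3 → best response C2.
Player B against R2: payoffs 1, 2, 4 → best response C3.
Player B against R3: payoffs 2, 0, -5 → best response C1.
Mutual best responses: (R1, C2); (R3, C1).

Pure-strategy Nash equilibria: (R1, C2), (R3, C1)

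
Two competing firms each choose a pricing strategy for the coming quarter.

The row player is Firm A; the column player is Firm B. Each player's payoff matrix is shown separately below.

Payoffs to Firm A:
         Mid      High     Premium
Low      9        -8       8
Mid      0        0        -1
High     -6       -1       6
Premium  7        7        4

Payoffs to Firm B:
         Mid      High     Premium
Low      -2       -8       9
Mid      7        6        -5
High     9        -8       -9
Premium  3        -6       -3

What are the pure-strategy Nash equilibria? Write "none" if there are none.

(Low, Mid): Firm B can switch to Premium (-2 → 9). Not NE.
(Low, High): Firm A can switch to Mid (-8 → 0). Not NE.
(Low, Premium): Firm A gets 8, best alternative 6; Firm B gets 9, best alternative -2. No profitable deviation — NE.
(Mid, Mid): Firm A can switch to Low (0 → 9). Not NE.
(Mid, High): Firm A can switch to Premium (0 → 7). Not NE.
(Mid, Premium): Firm A can switch to Low (-1 → 8). Not NE.
(High, Mid): Firm A can switch to Low (-6 → 9). Not NE.
(High, High): Firm A can switch to Mid (-1 → 0). Not NE.
(High, Premium): Firm A can switch to Low (6 → 8). Not NE.
(Premium, Mid): Firm A can switch to Low (7 → 9). Not NE.
(Premium, High): Firm B can switch to Mid (-6 → 3). Not NE.
(Premium, Premium): Firm A can switch to Low (4 → 8). Not NE.

Pure NE: (Low, Premium)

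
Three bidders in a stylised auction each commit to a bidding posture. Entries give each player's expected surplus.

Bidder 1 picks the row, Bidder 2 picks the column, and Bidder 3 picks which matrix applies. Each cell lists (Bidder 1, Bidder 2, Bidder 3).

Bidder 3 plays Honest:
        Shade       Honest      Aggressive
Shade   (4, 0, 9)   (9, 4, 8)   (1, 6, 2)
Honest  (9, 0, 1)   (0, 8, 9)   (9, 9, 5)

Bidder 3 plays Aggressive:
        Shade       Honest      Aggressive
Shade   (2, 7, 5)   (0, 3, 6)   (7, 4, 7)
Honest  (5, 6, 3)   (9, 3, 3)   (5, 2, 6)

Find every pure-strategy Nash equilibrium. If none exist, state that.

Bidder 1 against (Shade, Honest): payoffs 4, 9 → best response Honest.
Bidder 1 against (Shade, Aggressive): payoffs 2, 5 → best response Honest.
Bidder 1 against (Honest, Honest): payoffs 9, 0 → best response Shade.
Bidder 1 against (Honest, Aggressive): payoffs 0, 9 → best response Honest.
Bidder 1 against (Aggressive, Honest): payoffs 1, 9 → best response Honest.
Bidder 1 against (Aggressive, Aggressive): payoffs 7, 5 → best response Shade.
Bidder 2 against (Shade, Honest): payoffs 0, 4, 6 → best response Aggressive.
Bidder 2 against (Shade, Aggressive): payoffs 7, 3, 4 → best response Shade.
Bidder 2 against (Honest, Honest): payoffs 0, 8, 9 → best response Aggressive.
Bidder 2 against (Honest, Aggressive): payoffs 6, 3, 2 → best response Shade.
Bidder 3 against (Shade, Shade): payoffs 9, 5 → best response Honest.
Bidder 3 against (Shade, Honest): payoffs 8, 6 → best response Honest.
Bidder 3 against (Shade, Aggressive): payoffs 2, 7 → best response Aggressive.
Bidder 3 against (Honest, Shade): payoffs 1, 3 → best response Aggressive.
Bidder 3 against (Honest, Honest): payoffs 9, 3 → best response Honest.
Bidder 3 against (Honest, Aggressive): payoffs 5, 6 → best response Aggressive.
Mutual best responses: (Honest, Shade, Aggressive).

(Honest, Shade, Aggressive)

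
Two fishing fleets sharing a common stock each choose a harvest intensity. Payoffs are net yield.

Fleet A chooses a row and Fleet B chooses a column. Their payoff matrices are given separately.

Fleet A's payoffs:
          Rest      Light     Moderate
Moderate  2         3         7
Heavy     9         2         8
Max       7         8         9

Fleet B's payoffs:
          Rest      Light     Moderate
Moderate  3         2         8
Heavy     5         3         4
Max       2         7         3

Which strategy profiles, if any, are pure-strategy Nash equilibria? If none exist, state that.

Pure-strategy Nash equilibria: (Heavy, Rest) and (Max, Light)

Fleet A against Rest: payoffs 2, 9, 7 → best response Heavy.
Fleet A against Light: payoffs 3, 2, 8 → best response Max.
Fleet A against Moderate: payoffs 7, 8, 9 → best response Max.
Fleet B against Moderate: payoffs 3, 2, 8 → best response Moderate.
Fleet B against Heavy: payoffs 5, 3, 4 → best response Rest.
Fleet B against Max: payoffs 2, 7, 3 → best response Light.
Mutual best responses: (Heavy, Rest); (Max, Light).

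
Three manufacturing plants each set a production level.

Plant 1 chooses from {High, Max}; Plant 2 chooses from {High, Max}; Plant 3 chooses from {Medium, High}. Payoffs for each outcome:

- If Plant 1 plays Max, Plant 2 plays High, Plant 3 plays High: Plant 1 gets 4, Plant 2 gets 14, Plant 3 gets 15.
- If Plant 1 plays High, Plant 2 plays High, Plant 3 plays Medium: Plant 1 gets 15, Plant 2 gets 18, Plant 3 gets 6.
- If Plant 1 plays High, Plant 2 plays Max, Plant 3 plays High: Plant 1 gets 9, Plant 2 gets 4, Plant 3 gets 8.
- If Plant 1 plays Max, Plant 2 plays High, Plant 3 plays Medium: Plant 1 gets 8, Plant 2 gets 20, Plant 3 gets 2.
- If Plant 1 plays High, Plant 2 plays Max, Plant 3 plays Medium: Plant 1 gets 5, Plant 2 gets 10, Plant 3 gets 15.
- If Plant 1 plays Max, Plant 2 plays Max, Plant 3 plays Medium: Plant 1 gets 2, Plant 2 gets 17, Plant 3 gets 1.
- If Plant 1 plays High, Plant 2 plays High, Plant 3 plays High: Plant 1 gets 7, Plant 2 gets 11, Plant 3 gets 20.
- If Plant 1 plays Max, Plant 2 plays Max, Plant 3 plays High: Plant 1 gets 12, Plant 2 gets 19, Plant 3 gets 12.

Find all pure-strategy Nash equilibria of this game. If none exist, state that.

Plant 1 against (High, Medium): payoffs 15, 8 → best response High.
Plant 1 against (High, High): payoffs 7, 4 → best response High.
Plant 1 against (Max, Medium): payoffs 5, 2 → best response High.
Plant 1 against (Max, High): payoffs 9, 12 → best response Max.
Plant 2 against (High, Medium): payoffs 18, 10 → best response High.
Plant 2 against (High, High): payoffs 11, 4 → best response High.
Plant 2 against (Max, Medium): payoffs 20, 17 → best response High.
Plant 2 against (Max, High): payoffs 14, 19 → best response Max.
Plant 3 against (High, High): payoffs 6, 20 → best response High.
Plant 3 against (High, Max): payoffs 15, 8 → best response Medium.
Plant 3 against (Max, High): payoffs 2, 15 → best response High.
Plant 3 against (Max, Max): payoffs 1, 12 → best response High.
Mutual best responses: (High, High, High); (Max, Max, High).

Pure-strategy Nash equilibria: (High, High, High), (Max, Max, High)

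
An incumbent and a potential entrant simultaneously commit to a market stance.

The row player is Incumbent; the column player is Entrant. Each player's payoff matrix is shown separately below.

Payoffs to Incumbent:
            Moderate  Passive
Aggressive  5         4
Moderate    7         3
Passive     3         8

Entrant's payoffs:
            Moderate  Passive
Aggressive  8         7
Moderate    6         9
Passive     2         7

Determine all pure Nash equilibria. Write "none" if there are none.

Mark each player's best response to every combination of opponents' strategies; a profile where every player is best-responding is a pure Nash equilibrium.
Incumbent against Moderate: payoffs 5, 7, 3 → best response Moderate.
Incumbent against Passive: payoffs 4, 3, 8 → best response Passive.
Entrant against Aggressive: payoffs 8, 7 → best response Moderate.
Entrant against Moderate: payoffs 6, 9 → best response Passive.
Entrant against Passive: payoffs 2, 7 → best response Passive.
Mutual best responses: (Passive, Passive).

The unique pure-strategy Nash equilibrium is (Passive, Passive).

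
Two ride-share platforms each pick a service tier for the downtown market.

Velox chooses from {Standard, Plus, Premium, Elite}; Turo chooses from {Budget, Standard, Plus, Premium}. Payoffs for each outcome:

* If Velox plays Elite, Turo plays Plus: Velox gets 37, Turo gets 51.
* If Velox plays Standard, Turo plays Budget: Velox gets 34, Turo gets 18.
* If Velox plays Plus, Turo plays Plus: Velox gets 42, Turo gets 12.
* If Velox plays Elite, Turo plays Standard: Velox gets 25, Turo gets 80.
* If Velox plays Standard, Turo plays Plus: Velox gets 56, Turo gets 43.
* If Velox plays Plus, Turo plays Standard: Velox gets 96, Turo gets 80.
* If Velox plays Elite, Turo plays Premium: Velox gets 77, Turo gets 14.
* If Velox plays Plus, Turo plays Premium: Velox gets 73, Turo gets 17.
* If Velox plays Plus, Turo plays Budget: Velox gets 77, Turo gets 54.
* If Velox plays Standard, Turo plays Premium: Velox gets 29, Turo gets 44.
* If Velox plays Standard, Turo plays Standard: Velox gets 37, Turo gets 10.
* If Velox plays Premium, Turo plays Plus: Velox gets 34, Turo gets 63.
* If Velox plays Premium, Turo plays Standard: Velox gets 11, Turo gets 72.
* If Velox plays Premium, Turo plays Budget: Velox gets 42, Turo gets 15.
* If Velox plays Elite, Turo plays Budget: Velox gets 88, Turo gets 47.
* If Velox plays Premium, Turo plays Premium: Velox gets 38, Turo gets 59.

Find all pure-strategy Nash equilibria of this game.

The unique pure-strategy Nash equilibrium is (Plus, Standard).

For each strategy profile, look for a profitable unilateral deviation.
(Standard, Budget): Velox can switch to Plus (34 → 77). Not NE.
(Standard, Standard): Velox can switch to Plus (37 → 96). Not NE.
(Standard, Plus): Turo can switch to Premium (43 → 44). Not NE.
(Standard, Premium): Velox can switch to Plus (29 → 73). Not NE.
(Plus, Budget): Velox can switch to Elite (77 → 88). Not NE.
(Plus, Standard): Velox gets 96, best alternative 37; Turo gets 80, best alternative 54. No profitable deviation — NE.
(Plus, Plus): Velox can switch to Standard (42 → 56). Not NE.
(The remaining 9 profiles each have a profitable deviation by the same check.)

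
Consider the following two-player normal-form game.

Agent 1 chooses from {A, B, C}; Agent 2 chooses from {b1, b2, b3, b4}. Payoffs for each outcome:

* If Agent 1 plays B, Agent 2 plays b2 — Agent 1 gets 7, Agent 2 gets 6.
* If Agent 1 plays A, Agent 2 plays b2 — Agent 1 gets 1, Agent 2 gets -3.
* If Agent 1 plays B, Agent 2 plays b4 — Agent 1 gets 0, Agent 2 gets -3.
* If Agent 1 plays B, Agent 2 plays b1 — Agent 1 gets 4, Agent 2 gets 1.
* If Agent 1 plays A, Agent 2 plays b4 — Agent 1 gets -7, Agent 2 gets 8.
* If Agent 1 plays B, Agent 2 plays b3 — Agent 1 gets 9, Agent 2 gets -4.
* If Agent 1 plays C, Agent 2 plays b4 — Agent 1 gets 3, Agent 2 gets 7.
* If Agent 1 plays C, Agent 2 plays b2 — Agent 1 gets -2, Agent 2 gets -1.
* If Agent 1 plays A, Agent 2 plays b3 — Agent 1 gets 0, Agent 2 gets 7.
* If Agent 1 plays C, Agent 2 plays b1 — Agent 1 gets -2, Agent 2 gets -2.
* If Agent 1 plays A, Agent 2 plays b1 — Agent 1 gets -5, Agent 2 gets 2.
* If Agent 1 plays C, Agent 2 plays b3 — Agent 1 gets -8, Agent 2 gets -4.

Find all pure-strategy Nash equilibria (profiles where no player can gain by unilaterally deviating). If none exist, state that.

Agent 1 against b1: payoffs -5, 4, -2 → best response B.
Agent 1 against b2: payoffs 1, 7, -2 → best response B.
Agent 1 against b3: payoffs 0, 9, -8 → best response B.
Agent 1 against b4: payoffs -7, 0, 3 → best response C.
Agent 2 against A: payoffs 2, -3, 7, 8 → best response b4.
Agent 2 against B: payoffs 1, 6, -4, -3 → best response b2.
Agent 2 against C: payoffs -2, -1, -4, 7 → best response b4.
Mutual best responses: (B, b2); (C, b4).

Pure-strategy Nash equilibria: (B, b2) and (C, b4)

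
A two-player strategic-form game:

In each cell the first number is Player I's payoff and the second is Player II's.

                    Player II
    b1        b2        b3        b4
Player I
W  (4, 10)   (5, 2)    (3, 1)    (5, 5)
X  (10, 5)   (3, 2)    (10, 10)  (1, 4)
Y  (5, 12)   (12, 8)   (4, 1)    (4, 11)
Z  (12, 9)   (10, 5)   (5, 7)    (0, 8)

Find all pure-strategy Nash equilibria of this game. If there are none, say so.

The pure Nash equilibria are (X, b3), (Z, b1).

(W, b1): Player I can switch to X (4 → 10). Not NE.
(W, b2): Player I can switch to Y (5 → 12). Not NE.
(W, b3): Player I can switch to X (3 → 10). Not NE.
(W, b4): Player II can switch to b1 (5 → 10). Not NE.
(X, b1): Player I can switch to Z (10 → 12). Not NE.
(X, b2): Player I can switch to W (3 → 5). Not NE.
(X, b3): Player I gets 10, best alternative 5; Player II gets 10, best alternative 5. No profitable deviation — NE.
(X, b4): Player I can switch to W (1 → 5). Not NE.
(Y, b1): Player I can switch to X (5 → 10). Not NE.
(Y, b2): Player II can switch to b1 (8 → 12). Not NE.
(Y, b3): Player I can switch to X (4 → 10). Not NE.
(Y, b4): Player I can switch to W (4 → 5). Not NE.
(Z, b1): Player I gets 12, best alternative 10; Player II gets 9, best alternative 8. No profitable deviation — NE.
(Z, b2): Player I can switch to Y (10 → 12). Not NE.
(The remaining 2 profiles each have a profitable deviation by the same check.)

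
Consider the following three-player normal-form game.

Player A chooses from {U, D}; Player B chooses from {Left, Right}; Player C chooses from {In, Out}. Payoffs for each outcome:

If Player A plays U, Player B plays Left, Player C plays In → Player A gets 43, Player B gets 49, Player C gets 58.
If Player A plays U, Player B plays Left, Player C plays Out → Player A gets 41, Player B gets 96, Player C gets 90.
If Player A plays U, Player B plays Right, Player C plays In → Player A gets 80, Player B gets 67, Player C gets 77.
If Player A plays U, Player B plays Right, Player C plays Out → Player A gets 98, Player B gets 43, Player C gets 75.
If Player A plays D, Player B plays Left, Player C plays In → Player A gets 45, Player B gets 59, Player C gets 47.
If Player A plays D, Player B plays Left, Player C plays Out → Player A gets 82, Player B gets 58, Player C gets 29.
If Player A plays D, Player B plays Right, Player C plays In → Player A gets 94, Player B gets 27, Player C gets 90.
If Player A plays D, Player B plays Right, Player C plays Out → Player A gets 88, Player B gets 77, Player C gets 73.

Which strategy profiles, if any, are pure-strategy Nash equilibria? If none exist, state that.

(D, Left, In)

Player A against (Left, In): payoffs 43, 45 → best response D.
Player A against (Left, Out): payoffs 41, 82 → best response D.
Player A against (Right, In): payoffs 80, 94 → best response D.
Player A against (Right, Out): payoffs 98, 88 → best response U.
Player B against (U, In): payoffs 49, 67 → best response Right.
Player B against (U, Out): payoffs 96, 43 → best response Left.
Player B against (D, In): payoffs 59, 27 → best response Left.
Player B against (D, Out): payoffs 58, 77 → best response Right.
Player C against (U, Left): payoffs 58, 90 → best response Out.
Player C against (U, Right): payoffs 77, 75 → best response In.
Player C against (D, Left): payoffs 47, 29 → best response In.
Player C against (D, Right): payoffs 90, 73 → best response In.
Mutual best responses: (D, Left, In).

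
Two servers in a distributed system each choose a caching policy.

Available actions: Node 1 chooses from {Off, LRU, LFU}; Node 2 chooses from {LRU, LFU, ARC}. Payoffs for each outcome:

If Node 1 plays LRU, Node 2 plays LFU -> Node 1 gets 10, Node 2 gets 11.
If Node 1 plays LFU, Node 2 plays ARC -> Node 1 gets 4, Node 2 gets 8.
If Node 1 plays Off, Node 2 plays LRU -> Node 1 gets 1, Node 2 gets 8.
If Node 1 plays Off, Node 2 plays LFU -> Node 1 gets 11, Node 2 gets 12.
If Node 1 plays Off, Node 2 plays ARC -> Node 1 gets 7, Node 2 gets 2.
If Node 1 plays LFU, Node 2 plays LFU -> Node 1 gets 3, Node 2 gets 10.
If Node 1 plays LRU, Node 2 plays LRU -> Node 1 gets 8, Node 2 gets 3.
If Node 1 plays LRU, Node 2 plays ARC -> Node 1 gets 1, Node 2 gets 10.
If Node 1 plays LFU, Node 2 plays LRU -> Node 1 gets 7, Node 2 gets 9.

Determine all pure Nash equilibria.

(Off, LFU)

Mark each player's best response to every combination of opponents' strategies; a profile where every player is best-responding is a pure Nash equilibrium.
Node 1 against LRU: payoffs 1, 8, 7 → best response LRU.
Node 1 against LFU: payoffs 11, 10, 3 → best response Off.
Node 1 against ARC: payoffs 7, 1, 4 → best response Off.
Node 2 against Off: payoffs 8, 12, 2 → best response LFU.
Node 2 against LRU: payoffs 3, 11, 10 → best response LFU.
Node 2 against LFU: payoffs 9, 10, 8 → best response LFU.
Mutual best responses: (Off, LFU).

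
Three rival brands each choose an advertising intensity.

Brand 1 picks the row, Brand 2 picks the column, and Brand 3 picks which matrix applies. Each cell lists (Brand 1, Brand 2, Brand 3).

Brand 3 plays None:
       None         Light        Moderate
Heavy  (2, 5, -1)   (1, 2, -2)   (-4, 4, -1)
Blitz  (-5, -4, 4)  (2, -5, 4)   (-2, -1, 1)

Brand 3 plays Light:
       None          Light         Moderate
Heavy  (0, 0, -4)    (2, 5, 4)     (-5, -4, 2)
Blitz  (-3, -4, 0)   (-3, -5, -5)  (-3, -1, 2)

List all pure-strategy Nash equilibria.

The pure Nash equilibria are (Heavy, None, None) and (Heavy, Light, Light) and (Blitz, Moderate, Light).

For each player, find the best response to each opponent profile; mutual best responses are the pure NE.
Brand 1 against (None, None): payoffs 2, -5 → best response Heavy.
Brand 1 against (None, Light): payoffs 0, -3 → best response Heavy.
Brand 1 against (Light, None): payoffs 1, 2 → best response Blitz.
Brand 1 against (Light, Light): payoffs 2, -3 → best response Heavy.
Brand 1 against (Moderate, None): payoffs -4, -2 → best response Blitz.
Brand 1 against (Moderate, Light): payoffs -5, -3 → best response Blitz.
Brand 2 against (Heavy, None): payoffs 5, 2, 4 → best response None.
Brand 2 against (Heavy, Light): payoffs 0, 5, -4 → best response Light.
Brand 2 against (Blitz, None): payoffs -4, -5, -1 → best response Moderate.
Brand 2 against (Blitz, Light): payoffs -4, -5, -1 → best response Moderate.
Brand 3 against (Heavy, None): payoffs -1, -4 → best response None.
Brand 3 against (Heavy, Light): payoffs -2, 4 → best response Light.
Brand 3 against (Heavy, Moderate): payoffs -1, 2 → best response Light.
Brand 3 against (Blitz, None): payoffs 4, 0 → best response None.
Brand 3 against (Blitz, Light): payoffs 4, -5 → best response None.
Brand 3 against (Blitz, Moderate): payoffs 1, 2 → best response Light.
Mutual best responses: (Heavy, None, None); (Heavy, Light, Light); (Blitz, Moderate, Light).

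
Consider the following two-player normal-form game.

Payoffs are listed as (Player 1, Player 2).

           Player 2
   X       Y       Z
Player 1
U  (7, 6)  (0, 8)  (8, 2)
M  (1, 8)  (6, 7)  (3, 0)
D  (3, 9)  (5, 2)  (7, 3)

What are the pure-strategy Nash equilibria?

Player 1 against X: payoffs 7, 1, 3 → best response U.
Player 1 against Y: payoffs 0, 6, 5 → best response M.
Player 1 against Z: payoffs 8, 3, 7 → best response U.
Player 2 against U: payoffs 6, 8, 2 → best response Y.
Player 2 against M: payoffs 8, 7, 0 → best response X.
Player 2 against D: payoffs 9, 2, 3 → best response X.
No profile is a mutual best response for all players.

No pure-strategy Nash equilibrium.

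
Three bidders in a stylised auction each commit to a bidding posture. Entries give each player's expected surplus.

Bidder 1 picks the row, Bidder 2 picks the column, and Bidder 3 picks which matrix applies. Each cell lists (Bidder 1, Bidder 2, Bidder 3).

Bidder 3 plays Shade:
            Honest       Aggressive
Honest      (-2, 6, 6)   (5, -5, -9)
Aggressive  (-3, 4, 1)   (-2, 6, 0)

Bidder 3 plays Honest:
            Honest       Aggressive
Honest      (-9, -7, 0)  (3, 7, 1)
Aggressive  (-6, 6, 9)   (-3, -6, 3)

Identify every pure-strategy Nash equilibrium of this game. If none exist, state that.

The pure Nash equilibria are (Honest, Honest, Shade), (Honest, Aggressive, Honest), (Aggressive, Honest, Honest).

Bidder 1 against (Honest, Shade): payoffs -2, -3 → best response Honest.
Bidder 1 against (Honest, Honest): payoffs -9, -6 → best response Aggressive.
Bidder 1 against (Aggressive, Shade): payoffs 5, -2 → best response Honest.
Bidder 1 against (Aggressive, Honest): payoffs 3, -3 → best response Honest.
Bidder 2 against (Honest, Shade): payoffs 6, -5 → best response Honest.
Bidder 2 against (Honest, Honest): payoffs -7, 7 → best response Aggressive.
Bidder 2 against (Aggressive, Shade): payoffs 4, 6 → best response Aggressive.
Bidder 2 against (Aggressive, Honest): payoffs 6, -6 → best response Honest.
Bidder 3 against (Honest, Honest): payoffs 6, 0 → best response Shade.
Bidder 3 against (Honest, Aggressive): payoffs -9, 1 → best response Honest.
Bidder 3 against (Aggressive, Honest): payoffs 1, 9 → best response Honest.
Bidder 3 against (Aggressive, Aggressive): payoffs 0, 3 → best response Honest.
Mutual best responses: (Honest, Honest, Shade); (Honest, Aggressive, Honest); (Aggressive, Honest, Honest).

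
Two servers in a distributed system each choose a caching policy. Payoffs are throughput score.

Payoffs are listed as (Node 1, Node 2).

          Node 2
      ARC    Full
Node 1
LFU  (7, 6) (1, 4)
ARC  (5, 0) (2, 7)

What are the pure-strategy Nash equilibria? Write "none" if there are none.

(LFU, ARC): Node 1 gets 7, best alternative 5; Node 2 gets 6, best alternative 4. No profitable deviation — NE.
(LFU, Full): Node 1 can switch to ARC (1 → 2). Not NE.
(ARC, ARC): Node 1 can switch to LFU (5 → 7). Not NE.
(ARC, Full): Node 1 gets 2, best alternative 1; Node 2 gets 7, best alternative 0. No profitable deviation — NE.

The pure Nash equilibria are (LFU, ARC); (ARC, Full).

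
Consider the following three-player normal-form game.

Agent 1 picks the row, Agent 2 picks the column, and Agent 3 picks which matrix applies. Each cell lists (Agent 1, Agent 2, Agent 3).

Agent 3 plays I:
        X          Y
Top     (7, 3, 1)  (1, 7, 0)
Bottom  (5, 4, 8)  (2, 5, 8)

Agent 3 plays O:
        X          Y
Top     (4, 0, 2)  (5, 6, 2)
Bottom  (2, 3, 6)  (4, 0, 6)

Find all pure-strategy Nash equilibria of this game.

Agent 1 against (X, I): payoffs 7, 5 → best response Top.
Agent 1 against (X, O): payoffs 4, 2 → best response Top.
Agent 1 against (Y, I): payoffs 1, 2 → best response Bottom.
Agent 1 against (Y, O): payoffs 5, 4 → best response Top.
Agent 2 against (Top, I): payoffs 3, 7 → best response Y.
Agent 2 against (Top, O): payoffs 0, 6 → best response Y.
Agent 2 against (Bottom, I): payoffs 4, 5 → best response Y.
Agent 2 against (Bottom, O): payoffs 3, 0 → best response X.
Agent 3 against (Top, X): payoffs 1, 2 → best response O.
Agent 3 against (Top, Y): payoffs 0, 2 → best response O.
Agent 3 against (Bottom, X): payoffs 8, 6 → best response I.
Agent 3 against (Bottom, Y): payoffs 8, 6 → best response I.
Mutual best responses: (Top, Y, O); (Bottom, Y, I).

The pure Nash equilibria are (Top, Y, O) and (Bottom, Y, I).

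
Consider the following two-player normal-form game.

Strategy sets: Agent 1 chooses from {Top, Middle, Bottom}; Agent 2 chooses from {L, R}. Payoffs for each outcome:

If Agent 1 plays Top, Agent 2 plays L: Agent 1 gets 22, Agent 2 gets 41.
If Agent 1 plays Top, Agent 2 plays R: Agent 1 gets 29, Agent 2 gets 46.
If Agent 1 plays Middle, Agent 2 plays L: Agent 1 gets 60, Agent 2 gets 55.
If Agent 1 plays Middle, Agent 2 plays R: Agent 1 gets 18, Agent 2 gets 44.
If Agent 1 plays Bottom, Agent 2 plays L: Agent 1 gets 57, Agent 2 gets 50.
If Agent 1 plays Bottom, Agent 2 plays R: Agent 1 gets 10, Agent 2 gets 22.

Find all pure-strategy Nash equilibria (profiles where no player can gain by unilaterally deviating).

Pure-strategy Nash equilibria: (Top, R); (Middle, L)

For each strategy profile, look for a profitable unilateral deviation.
(Top, L): Agent 1 can switch to Middle (22 → 60). Not NE.
(Top, R): Agent 1 gets 29, best alternative 18; Agent 2 gets 46, best alternative 41. No profitable deviation — NE.
(Middle, L): Agent 1 gets 60, best alternative 57; Agent 2 gets 55, best alternative 44. No profitable deviation — NE.
(Middle, R): Agent 1 can switch to Top (18 → 29). Not NE.
(Bottom, L): Agent 1 can switch to Middle (57 → 60). Not NE.
(Bottom, R): Agent 1 can switch to Top (10 → 29). Not NE.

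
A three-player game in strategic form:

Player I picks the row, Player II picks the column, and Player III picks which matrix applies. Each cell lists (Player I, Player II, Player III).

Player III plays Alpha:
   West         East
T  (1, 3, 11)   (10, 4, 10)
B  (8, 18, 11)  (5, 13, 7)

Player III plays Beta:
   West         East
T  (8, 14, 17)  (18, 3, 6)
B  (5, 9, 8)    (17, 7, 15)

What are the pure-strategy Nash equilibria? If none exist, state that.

(T, West, Alpha): Player I can switch to B (1 → 8). Not NE.
(T, West, Beta): Player I gets 8, best alternative 5; Player II gets 14, best alternative 3; Player III gets 17, best alternative 11. No profitable deviation — NE.
(T, East, Alpha): Player I gets 10, best alternative 5; Player II gets 4, best alternative 3; Player III gets 10, best alternative 6. No profitable deviation — NE.
(T, East, Beta): Player II can switch to West (3 → 14). Not NE.
(B, West, Alpha): Player I gets 8, best alternative 1; Player II gets 18, best alternative 13; Player III gets 11, best alternative 8. No profitable deviation — NE.
(B, West, Beta): Player I can switch to T (5 → 8). Not NE.
(B, East, Alpha): Player I can switch to T (5 → 10). Not NE.
(B, East, Beta): Player I can switch to T (17 → 18). Not NE.

The pure Nash equilibria are (T, West, Beta); (T, East, Alpha); (B, West, Alpha).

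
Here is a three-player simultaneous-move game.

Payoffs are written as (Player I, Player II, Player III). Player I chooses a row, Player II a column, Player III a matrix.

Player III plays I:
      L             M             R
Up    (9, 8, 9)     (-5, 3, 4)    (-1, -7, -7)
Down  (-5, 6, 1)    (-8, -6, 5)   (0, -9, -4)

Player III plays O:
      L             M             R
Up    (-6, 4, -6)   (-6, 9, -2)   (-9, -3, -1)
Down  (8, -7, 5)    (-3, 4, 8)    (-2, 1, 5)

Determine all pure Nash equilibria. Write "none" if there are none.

Pure-strategy Nash equilibria: (Up, L, I); (Down, M, O)

For each strategy profile, look for a profitable unilateral deviation.
(Up, L, I): Player I gets 9, best alternative -5; Player II gets 8, best alternative 3; Player III gets 9, best alternative -6. No profitable deviation — NE.
(Up, L, O): Player I can switch to Down (-6 → 8). Not NE.
(Up, M, I): Player II can switch to L (3 → 8). Not NE.
(Up, M, O): Player I can switch to Down (-6 → -3). Not NE.
(Up, R, I): Player I can switch to Down (-1 → 0). Not NE.
(Up, R, O): Player I can switch to Down (-9 → -2). Not NE.
(Down, L, I): Player I can switch to Up (-5 → 9). Not NE.
(Down, L, O): Player II can switch to M (-7 → 4). Not NE.
(Down, M, I): Player I can switch to Up (-8 → -5). Not NE.
(Down, M, O): Player I gets -3, best alternative -6; Player II gets 4, best alternative 1; Player III gets 8, best alternative 5. No profitable deviation — NE.
(Down, R, I): Player II can switch to L (-9 → 6). Not NE.
(Down, R, O): Player II can switch to M (1 → 4). Not NE.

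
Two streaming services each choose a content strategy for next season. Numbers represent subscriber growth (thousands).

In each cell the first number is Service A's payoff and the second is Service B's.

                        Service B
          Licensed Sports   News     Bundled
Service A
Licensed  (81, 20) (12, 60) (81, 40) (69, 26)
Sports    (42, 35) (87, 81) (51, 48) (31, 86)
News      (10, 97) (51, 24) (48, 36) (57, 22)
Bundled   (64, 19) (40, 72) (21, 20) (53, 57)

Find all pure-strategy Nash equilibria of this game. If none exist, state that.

No pure-strategy Nash equilibrium.

Service A against Licensed: payoffs 81, 42, 10, 64 → best response Licensed.
Service A against Sports: payoffs 12, 87, 51, 40 → best response Sports.
Service A against News: payoffs 81, 51, 48, 21 → best response Licensed.
Service A against Bundled: payoffs 69, 31, 57, 53 → best response Licensed.
Service B against Licensed: payoffs 20, 60, 40, 26 → best response Sports.
Service B against Sports: payoffs 35, 81, 48, 86 → best response Bundled.
Service B against News: payoffs 97, 24, 36, 22 → best response Licensed.
Service B against Bundled: payoffs 19, 72, 20, 57 → best response Sports.
No profile is a mutual best response for all players.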